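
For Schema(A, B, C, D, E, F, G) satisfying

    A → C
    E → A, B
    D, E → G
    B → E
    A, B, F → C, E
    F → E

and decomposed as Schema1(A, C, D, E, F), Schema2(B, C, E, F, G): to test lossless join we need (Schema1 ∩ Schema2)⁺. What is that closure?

A, B, C, E, F

Schema1 ∩ Schema2 = {C, E, F}.
E → A, B applies, adding A, B
Closure: {A, B, C, E, F}.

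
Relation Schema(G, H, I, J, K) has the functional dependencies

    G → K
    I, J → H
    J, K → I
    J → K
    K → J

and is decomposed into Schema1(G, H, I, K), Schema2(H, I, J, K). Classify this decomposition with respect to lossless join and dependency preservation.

Lossless test: (H, I, K)⁺ = {H, I, J, K}, which contains all of one fragment — lossless.
Dependency preservation: every FD's attributes lie within a single fragment, so each can be enforced locally — preserved.

lossless and dependency-preserving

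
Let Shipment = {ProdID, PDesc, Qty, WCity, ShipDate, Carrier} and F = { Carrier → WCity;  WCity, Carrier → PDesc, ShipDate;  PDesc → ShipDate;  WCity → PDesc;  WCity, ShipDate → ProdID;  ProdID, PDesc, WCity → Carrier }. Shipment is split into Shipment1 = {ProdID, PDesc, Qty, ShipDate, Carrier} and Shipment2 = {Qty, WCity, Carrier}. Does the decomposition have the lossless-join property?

Yes

Common attributes: Shipment1 ∩ Shipment2 = {Qty, Carrier}.
Closure of {Qty, Carrier}: Carrier → WCity applies, adding WCity; WCity, Carrier → PDesc, ShipDate applies, adding PDesc, ShipDate; WCity, ShipDate → ProdID applies, adding ProdID. So (Qty, Carrier)⁺ = {ProdID, PDesc, Qty, WCity, ShipDate, Carrier}.
This closure contains every attribute of Shipment1, so Shipment1 ∩ Shipment2 → Shipment1. The join is lossless.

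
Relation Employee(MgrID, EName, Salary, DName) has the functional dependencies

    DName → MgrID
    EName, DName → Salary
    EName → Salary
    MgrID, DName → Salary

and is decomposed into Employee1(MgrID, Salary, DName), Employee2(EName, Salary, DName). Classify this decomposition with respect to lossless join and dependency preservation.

Lossless test: (Salary, DName)⁺ = {MgrID, Salary, DName}, which contains all of one fragment — lossless.
Dependency preservation: every FD's attributes lie within a single fragment, so each can be enforced locally — preserved.

lossless and dependency-preserving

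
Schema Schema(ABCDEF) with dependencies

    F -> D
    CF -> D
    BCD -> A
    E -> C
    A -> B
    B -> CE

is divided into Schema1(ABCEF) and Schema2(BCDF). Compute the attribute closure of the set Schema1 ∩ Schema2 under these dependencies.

ABCDEF

Schema1 ∩ Schema2 = {BCF}.
F → D applies, adding D
BCD → A applies, adding A
B → CE applies, adding E
Closure: {ABCDEF}.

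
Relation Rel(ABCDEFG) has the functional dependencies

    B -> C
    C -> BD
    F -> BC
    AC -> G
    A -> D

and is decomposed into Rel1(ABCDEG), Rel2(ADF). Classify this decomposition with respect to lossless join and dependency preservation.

Lossless test: (AD)⁺ = {AD}, which is a superkey of neither fragment — lossy.
Dependency preservation: the restricted closure of {F} across the fragments never reaches {BC}, so F → BC cannot be enforced without a join — not preserved.

lossy and not dependency-preserving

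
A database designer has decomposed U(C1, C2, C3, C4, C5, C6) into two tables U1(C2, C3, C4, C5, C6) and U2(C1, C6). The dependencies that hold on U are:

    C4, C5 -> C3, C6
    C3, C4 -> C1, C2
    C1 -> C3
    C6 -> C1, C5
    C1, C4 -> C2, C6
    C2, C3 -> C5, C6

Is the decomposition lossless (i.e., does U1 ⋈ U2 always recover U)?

Yes

Common attributes: U1 ∩ U2 = {C6}.
Closure of {C6}: C6 → C1, C5 applies, adding C1, C5; C1 → C3 applies, adding C3. So (C6)⁺ = {C1, C3, C5, C6}.
This closure contains every attribute of U2, so U1 ∩ U2 → U2. The join is lossless.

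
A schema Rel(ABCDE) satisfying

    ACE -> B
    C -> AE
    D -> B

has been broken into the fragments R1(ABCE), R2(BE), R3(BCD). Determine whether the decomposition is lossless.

Chase test. Columns are ABCDE; row i has aⱼ where attribute j ∈ Ri, else bᵢⱼ.
Initial tableau (one row per fragment):
  row 1: a1 a2 a3 b14 a5
  row 2: b21 a2 b23 b24 a5
  row 3: b31 a2 a3 a4 b35
Rows 1 and 3 agree on C; apply C→AE and equate their AE entries.
Row 3 is now all distinguished symbols — the join is lossless.

Yes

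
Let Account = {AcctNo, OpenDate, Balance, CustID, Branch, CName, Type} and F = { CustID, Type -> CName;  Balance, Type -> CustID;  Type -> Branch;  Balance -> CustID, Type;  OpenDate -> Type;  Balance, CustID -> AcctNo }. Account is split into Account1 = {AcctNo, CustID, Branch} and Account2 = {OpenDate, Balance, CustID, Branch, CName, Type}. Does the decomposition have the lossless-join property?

Common attributes: Account1 ∩ Account2 = {CustID, Branch}.
No dependency enlarges {CustID, Branch}, so (CustID, Branch)⁺ = {CustID, Branch}.
The closure contains neither all of Account1 = {AcctNo, CustID, Branch} nor all of Account2 = {OpenDate, Balance, CustID, Branch, CName, Type}, so the common attributes are not a superkey of either fragment. The join is lossy.

No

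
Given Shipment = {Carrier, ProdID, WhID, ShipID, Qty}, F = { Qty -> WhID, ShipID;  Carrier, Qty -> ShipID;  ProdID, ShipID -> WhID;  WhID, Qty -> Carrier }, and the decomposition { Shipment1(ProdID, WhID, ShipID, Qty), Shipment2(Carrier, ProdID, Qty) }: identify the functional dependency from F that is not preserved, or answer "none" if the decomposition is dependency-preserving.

Qty → WhID, ShipID lies within Shipment1.
Carrier, Qty → ShipID: restricted closure across fragments reaches ShipID.
ProdID, ShipID → WhID lies within Shipment1.
WhID, Qty → Carrier: restricted closure across fragments reaches Carrier.
Every dependency is enforceable on the fragments, so the decomposition is dependency-preserving.

none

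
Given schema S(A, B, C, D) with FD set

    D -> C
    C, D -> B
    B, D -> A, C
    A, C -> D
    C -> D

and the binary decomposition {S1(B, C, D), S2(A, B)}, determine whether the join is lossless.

No

Common attributes: S1 ∩ S2 = {B}.
No dependency enlarges {B}, so (B)⁺ = {B}.
The closure contains neither all of S1 = {B, C, D} nor all of S2 = {A, B}, so the common attributes are not a superkey of either fragment. The join is lossy.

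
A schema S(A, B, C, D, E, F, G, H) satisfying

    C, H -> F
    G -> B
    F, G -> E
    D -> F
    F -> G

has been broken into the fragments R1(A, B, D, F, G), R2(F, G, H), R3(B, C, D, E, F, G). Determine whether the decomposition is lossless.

No

Chase test. Columns are A, B, C, D, E, F, G, H; row i has aⱼ where attribute j ∈ Ri, else bᵢⱼ.
Initial tableau (one row per fragment):
  row 1: a1 a2 b13 a4 b15 a6 a7 b18
  row 2: b21 b22 b23 b24 b25 a6 a7 a8
  row 3: b31 a2 a3 a4 a5 a6 a7 b38
Rows 1 and 2 agree on G; apply G→B and equate their B entries.
Rows 1 and 2 agree on F, G; apply F, G→E and equate their E entries.
Rows 1 and 3 agree on F, G; apply F, G→E and equate their E entries.
No row becomes fully distinguished — the join is lossy.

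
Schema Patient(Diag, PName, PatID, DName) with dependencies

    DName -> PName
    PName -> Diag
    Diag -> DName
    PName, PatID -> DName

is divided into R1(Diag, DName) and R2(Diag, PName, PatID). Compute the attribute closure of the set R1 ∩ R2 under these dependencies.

R1 ∩ R2 = {Diag}.
Diag → DName applies, adding DName
DName → PName applies, adding PName
Closure: {Diag, PName, DName}.

Diag, PName, DName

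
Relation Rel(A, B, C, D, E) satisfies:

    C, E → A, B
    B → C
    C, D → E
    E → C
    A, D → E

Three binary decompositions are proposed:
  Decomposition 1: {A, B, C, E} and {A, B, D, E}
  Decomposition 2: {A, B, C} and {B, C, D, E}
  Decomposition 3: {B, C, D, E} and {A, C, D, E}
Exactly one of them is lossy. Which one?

Decomposition 1: common = {A, B, E}, closure = {A, B, C, E} → lossless.
Decomposition 2: common = {B, C}, closure = {B, C} → lossy.
Decomposition 3: common = {C, D, E}, closure = {A, B, C, D, E} → lossless.

Decomposition 2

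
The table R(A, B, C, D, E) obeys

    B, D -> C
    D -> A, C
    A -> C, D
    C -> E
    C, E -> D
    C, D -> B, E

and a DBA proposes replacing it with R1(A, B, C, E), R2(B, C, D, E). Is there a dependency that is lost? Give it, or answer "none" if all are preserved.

B, D → C lies within R2.
D → A, C: restricted closure across fragments reaches A, C.
A → C, D: restricted closure across fragments reaches C, D.
C → E lies within R1.
C, E → D lies within R2.
C, D → B, E lies within R2.
Every dependency is enforceable on the fragments, so the decomposition is dependency-preserving.

none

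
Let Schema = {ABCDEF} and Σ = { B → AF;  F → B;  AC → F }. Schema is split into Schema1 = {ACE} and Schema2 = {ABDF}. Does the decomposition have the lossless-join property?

Common attributes: Schema1 ∩ Schema2 = {A}.
No dependency enlarges {A}, so (A)⁺ = {A}.
The closure contains neither all of Schema1 = {ACE} nor all of Schema2 = {ABDF}, so the common attributes are not a superkey of either fragment. The join is lossy.

No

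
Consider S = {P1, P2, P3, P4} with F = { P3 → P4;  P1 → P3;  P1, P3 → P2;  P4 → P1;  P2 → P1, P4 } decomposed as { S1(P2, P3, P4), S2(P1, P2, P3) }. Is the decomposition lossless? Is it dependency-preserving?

Lossless test: (P2, P3)⁺ = {P1, P2, P3, P4}, which contains all of one fragment — lossless.
Dependency preservation: P4 → P1; P2 → P1, P4 are not contained in any single fragment, but the restricted closure of each left-hand side across the fragments still reaches the right-hand side; the remaining FDs each lie inside some fragment. All dependencies are preserved.

lossless and dependency-preserving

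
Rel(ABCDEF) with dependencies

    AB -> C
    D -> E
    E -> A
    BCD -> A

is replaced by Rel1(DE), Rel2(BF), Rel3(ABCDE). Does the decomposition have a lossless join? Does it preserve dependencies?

lossy but dependency-preserving

Lossless test (chase): Rows 1 and 3 agree on E; apply E→A and equate their A entries. No row becomes fully distinguished — the join is lossy.
Dependency preservation: every FD's attributes lie within a single fragment, so each can be enforced locally — preserved.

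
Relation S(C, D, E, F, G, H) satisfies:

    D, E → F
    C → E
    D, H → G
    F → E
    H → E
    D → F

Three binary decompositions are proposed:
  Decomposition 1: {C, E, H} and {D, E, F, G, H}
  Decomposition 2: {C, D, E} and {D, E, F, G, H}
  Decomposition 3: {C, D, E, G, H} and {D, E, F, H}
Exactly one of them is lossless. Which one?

Decomposition 3

Decomposition 1: common = {E, H}, closure = {E, H} → lossy.
Decomposition 2: common = {D, E}, closure = {D, E, F} → lossy.
Decomposition 3: common = {D, E, H}, closure = {D, E, F, G, H} → lossless.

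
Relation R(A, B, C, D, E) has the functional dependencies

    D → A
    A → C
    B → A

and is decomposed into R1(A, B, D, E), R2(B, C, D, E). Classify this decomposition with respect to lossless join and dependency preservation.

Lossless test: (B, D, E)⁺ = {A, B, C, D, E}, which contains all of one fragment — lossless.
Dependency preservation: the restricted closure of {A} across the fragments never reaches {C}, so A → C cannot be enforced without a join — not preserved.

lossless but not dependency-preserving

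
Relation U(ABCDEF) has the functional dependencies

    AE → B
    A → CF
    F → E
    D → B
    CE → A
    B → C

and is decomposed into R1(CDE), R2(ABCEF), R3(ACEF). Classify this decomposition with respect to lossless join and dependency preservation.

lossless but not dependency-preserving

Lossless test (chase): Rows 2 and 3 agree on AE; apply AE→B and equate their B entries. Rows 1 and 2 agree on CE; apply CE→A and equate their A entries. Rows 1 and 2 agree on AE; apply AE→B and equate their B entries. Rows 1 and 2 agree on A; apply A→CF and equate their CF entries. Row 1 is now all distinguished symbols — the join is lossless.
Dependency preservation: the restricted closure of {D} across the fragments never reaches {B}, so D → B cannot be enforced without a join — not preserved.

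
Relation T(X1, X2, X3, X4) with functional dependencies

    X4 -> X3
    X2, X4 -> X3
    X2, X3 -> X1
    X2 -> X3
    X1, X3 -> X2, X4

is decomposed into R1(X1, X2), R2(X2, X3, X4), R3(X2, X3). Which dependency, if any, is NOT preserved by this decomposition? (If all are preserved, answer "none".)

X1, X3 -> X2, X4

Check X1, X3 → X2, X4: no single fragment contains all of {X1, X2, X3, X4}, and the restricted closure of {X1, X3} across the fragments never reaches {X2, X4}.
X4 → X3 is preserved.
X2, X4 → X3 is preserved.
X2, X3 → X1 is preserved.
X2 → X3 is preserved.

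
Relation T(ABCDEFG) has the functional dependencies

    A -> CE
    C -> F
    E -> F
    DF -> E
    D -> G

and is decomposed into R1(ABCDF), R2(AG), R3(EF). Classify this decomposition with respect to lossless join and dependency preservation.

lossy and not dependency-preserving

Lossless test (chase): Rows 1 and 2 agree on A; apply A→CE and equate their CE entries. Rows 1 and 2 agree on C; apply C→F and equate their F entries. No row becomes fully distinguished — the join is lossy.
Dependency preservation: the restricted closure of {A} across the fragments never reaches {CE}, so A → CE cannot be enforced without a join — not preserved.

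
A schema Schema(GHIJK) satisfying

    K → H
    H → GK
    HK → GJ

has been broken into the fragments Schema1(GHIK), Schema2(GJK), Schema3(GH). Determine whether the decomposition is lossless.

Chase test. Columns are GHIJK; row i has aⱼ where attribute j ∈ Schemai, else bᵢⱼ.
Initial tableau (one row per fragment):
  row 1: a1 a2 a3 b14 a5
  row 2: a1 b22 b23 a4 a5
  row 3: a1 a2 b33 b34 b35
Rows 1 and 2 agree on K; apply K→H and equate their H entries.
Rows 1 and 3 agree on H; apply H→GK and equate their GK entries.
Rows 1 and 2 agree on HK; apply HK→GJ and equate their GJ entries.
Rows 1 and 3 agree on HK; apply HK→GJ and equate their GJ entries.
Row 1 is now all distinguished symbols — the join is lossless.

Yes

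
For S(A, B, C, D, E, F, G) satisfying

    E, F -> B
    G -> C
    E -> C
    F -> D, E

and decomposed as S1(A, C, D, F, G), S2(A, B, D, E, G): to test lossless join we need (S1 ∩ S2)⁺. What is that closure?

S1 ∩ S2 = {A, D, G}.
G → C applies, adding C
Closure: {A, C, D, G}.

A, C, D, G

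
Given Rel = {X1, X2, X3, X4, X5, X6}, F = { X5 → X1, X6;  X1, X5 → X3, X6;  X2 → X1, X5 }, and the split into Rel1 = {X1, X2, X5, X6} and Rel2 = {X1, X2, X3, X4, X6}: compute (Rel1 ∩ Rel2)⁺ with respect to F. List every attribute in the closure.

X1, X2, X3, X5, X6

Rel1 ∩ Rel2 = {X1, X2, X6}.
X2 → X1, X5 applies, adding X5
X1, X5 → X3, X6 applies, adding X3
Closure: {X1, X2, X3, X5, X6}.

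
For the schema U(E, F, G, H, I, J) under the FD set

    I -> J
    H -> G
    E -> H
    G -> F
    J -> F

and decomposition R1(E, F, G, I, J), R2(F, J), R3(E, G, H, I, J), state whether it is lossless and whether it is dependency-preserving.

lossless and dependency-preserving

Lossless test (chase): Rows 1 and 3 agree on E; apply E→H and equate their H entries. Rows 1 and 3 agree on G; apply G→F and equate their F entries. Row 1 is now all distinguished symbols — the join is lossless.
Dependency preservation: every FD's attributes lie within a single fragment, so each can be enforced locally — preserved.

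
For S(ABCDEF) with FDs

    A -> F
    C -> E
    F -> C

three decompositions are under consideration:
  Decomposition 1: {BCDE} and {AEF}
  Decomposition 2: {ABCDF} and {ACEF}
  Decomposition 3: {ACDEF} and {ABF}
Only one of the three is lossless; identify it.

Decomposition 2

Decomposition 1: common = {E}, closure = {E} → lossy.
Decomposition 2: common = {ACF}, closure = {ACEF} → lossless.
Decomposition 3: common = {AF}, closure = {ACEF} → lossy.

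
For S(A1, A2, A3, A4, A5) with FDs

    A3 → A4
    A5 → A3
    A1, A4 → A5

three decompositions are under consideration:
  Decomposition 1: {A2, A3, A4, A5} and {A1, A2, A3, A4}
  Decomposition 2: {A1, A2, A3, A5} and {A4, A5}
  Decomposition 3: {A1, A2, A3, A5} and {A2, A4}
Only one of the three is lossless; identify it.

Decomposition 2

Decomposition 1: common = {A2, A3, A4}, closure = {A2, A3, A4} → lossy.
Decomposition 2: common = {A5}, closure = {A3, A4, A5} → lossless.
Decomposition 3: common = {A2}, closure = {A2} → lossy.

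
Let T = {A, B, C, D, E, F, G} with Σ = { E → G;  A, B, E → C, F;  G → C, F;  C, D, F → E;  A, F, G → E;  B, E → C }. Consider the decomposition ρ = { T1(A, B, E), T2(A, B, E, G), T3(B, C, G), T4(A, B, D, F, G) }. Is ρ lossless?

Chase test. Columns are A, B, C, D, E, F, G; row i has aⱼ where attribute j ∈ Ti, else bᵢⱼ.
Initial tableau (one row per fragment):
  row 1: a1 a2 b13 b14 a5 b16 b17
  row 2: a1 a2 b23 b24 a5 b26 a7
  row 3: b31 a2 a3 b34 b35 b36 a7
  row 4: a1 a2 b43 a4 b45 a6 a7
Rows 1 and 2 agree on E; apply E→G and equate their G entries.
Rows 1 and 2 agree on A, B, E; apply A, B, E→C, F and equate their C, F entries.
Rows 1 and 3 agree on G; apply G→C, F and equate their C, F entries.
Rows 1 and 4 agree on G; apply G→C, F and equate their C, F entries.
Rows 1 and 4 agree on A, F, G; apply A, F, G→E and equate their E entries.
Row 4 is now all distinguished symbols — the join is lossless.

Yes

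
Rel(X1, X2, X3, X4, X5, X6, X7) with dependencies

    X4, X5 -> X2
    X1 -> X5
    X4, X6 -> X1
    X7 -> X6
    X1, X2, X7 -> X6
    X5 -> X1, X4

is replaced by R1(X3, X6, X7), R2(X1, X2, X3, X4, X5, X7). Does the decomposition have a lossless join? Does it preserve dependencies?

Lossless test: (X3, X7)⁺ = {X3, X6, X7}, which contains all of one fragment — lossless.
Dependency preservation: the restricted closure of {X4, X6} across the fragments never reaches {X1}, so X4, X6 → X1 cannot be enforced without a join — not preserved.

lossless but not dependency-preserving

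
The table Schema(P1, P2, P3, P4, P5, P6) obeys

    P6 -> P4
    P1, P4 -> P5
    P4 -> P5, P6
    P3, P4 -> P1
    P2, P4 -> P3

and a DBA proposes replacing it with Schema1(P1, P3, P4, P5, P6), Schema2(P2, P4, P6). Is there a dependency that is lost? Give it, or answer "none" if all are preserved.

P2, P4 -> P3

Check P2, P4 → P3: no single fragment contains all of {P2, P3, P4}, and the restricted closure of {P2, P4} across the fragments never reaches {P3}.
P6 → P4 is preserved.
P1, P4 → P5 is preserved.
P4 → P5, P6 is preserved.
P3, P4 → P1 is preserved.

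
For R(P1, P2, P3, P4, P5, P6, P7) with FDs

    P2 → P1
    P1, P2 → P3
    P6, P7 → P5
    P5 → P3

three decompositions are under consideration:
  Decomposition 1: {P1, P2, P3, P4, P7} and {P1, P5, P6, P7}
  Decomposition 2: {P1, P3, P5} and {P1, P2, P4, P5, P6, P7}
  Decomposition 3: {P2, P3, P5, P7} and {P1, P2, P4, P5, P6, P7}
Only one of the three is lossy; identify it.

Decomposition 1: common = {P1, P7}, closure = {P1, P7} → lossy.
Decomposition 2: common = {P1, P5}, closure = {P1, P3, P5} → lossless.
Decomposition 3: common = {P2, P5, P7}, closure = {P1, P2, P3, P5, P7} → lossless.

Decomposition 1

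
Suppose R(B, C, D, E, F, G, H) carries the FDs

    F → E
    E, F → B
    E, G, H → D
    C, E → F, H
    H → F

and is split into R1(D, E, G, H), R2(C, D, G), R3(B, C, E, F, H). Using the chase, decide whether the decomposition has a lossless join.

Chase test. Columns are B, C, D, E, F, G, H; row i has aⱼ where attribute j ∈ Ri, else bᵢⱼ.
Initial tableau (one row per fragment):
  row 1: b11 b12 a3 a4 b15 a6 a7
  row 2: b21 a2 a3 b24 b25 a6 b27
  row 3: a1 a2 b33 a4 a5 b36 a7
Rows 1 and 3 agree on H; apply H→F and equate their F entries.
Rows 1 and 3 agree on E, F; apply E, F→B and equate their B entries.
No row becomes fully distinguished — the join is lossy.

No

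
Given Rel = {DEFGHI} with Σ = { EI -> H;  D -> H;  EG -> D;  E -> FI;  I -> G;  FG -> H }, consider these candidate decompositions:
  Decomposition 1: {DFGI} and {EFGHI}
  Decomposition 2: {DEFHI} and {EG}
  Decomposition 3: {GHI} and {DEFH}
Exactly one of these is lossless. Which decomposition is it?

Decomposition 2

Decomposition 1: common = {FGI}, closure = {FGHI} → lossy.
Decomposition 2: common = {E}, closure = {DEFGHI} → lossless.
Decomposition 3: common = {H}, closure = {H} → lossy.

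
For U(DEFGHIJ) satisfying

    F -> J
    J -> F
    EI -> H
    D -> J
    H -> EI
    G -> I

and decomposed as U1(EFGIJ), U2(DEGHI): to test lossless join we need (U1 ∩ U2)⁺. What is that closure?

EGHI

U1 ∩ U2 = {EGI}.
EI → H applies, adding H
Closure: {EGHI}.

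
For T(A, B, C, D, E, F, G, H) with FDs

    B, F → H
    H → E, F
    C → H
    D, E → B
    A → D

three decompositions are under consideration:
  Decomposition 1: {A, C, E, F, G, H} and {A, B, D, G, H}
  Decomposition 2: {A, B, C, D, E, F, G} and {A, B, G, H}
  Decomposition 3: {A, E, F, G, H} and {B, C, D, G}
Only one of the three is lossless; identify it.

Decomposition 1: common = {A, G, H}, closure = {A, B, D, E, F, G, H} → lossless.
Decomposition 2: common = {A, B, G}, closure = {A, B, D, G} → lossy.
Decomposition 3: common = {G}, closure = {G} → lossy.

Decomposition 1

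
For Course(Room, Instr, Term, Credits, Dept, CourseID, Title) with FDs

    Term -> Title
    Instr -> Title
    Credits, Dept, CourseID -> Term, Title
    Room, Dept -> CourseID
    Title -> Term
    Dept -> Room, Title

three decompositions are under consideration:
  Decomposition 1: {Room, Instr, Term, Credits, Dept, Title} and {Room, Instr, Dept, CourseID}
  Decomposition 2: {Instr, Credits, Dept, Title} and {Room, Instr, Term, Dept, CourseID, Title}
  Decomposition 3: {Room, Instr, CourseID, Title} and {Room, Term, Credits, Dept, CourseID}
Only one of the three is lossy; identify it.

Decomposition 1: common = {Room, Instr, Dept}, closure = {Room, Instr, Term, Dept, CourseID, Title} → lossless.
Decomposition 2: common = {Instr, Dept, Title}, closure = {Room, Instr, Term, Dept, CourseID, Title} → lossless.
Decomposition 3: common = {Room, CourseID}, closure = {Room, CourseID} → lossy.

Decomposition 3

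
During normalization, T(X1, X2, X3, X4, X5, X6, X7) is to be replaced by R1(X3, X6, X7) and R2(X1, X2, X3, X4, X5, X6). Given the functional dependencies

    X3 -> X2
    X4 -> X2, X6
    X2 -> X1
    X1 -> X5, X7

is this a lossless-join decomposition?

Common attributes: R1 ∩ R2 = {X3, X6}.
Closure of {X3, X6}: X3 → X2 applies, adding X2; X2 → X1 applies, adding X1; X1 → X5, X7 applies, adding X5, X7. So (X3, X6)⁺ = {X1, X2, X3, X5, X6, X7}.
This closure contains every attribute of R1, so R1 ∩ R2 → R1. The join is lossless.

Yes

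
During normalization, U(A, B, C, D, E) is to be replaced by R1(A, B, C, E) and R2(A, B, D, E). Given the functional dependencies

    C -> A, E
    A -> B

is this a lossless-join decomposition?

No

Common attributes: R1 ∩ R2 = {A, B, E}.
No dependency enlarges {A, B, E}, so (A, B, E)⁺ = {A, B, E}.
The closure contains neither all of R1 = {A, B, C, E} nor all of R2 = {A, B, D, E}, so the common attributes are not a superkey of either fragment. The join is lossy.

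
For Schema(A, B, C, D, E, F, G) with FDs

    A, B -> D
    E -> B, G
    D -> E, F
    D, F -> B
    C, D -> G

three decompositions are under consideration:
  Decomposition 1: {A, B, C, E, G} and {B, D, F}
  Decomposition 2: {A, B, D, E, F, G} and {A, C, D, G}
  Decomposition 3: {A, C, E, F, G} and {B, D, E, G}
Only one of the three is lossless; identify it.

Decomposition 2

Decomposition 1: common = {B}, closure = {B} → lossy.
Decomposition 2: common = {A, D, G}, closure = {A, B, D, E, F, G} → lossless.
Decomposition 3: common = {E, G}, closure = {B, E, G} → lossy.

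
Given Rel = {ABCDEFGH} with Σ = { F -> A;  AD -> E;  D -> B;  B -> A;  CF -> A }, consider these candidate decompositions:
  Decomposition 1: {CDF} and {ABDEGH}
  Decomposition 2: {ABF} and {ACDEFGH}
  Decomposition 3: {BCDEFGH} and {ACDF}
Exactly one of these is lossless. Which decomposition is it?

Decomposition 1: common = {D}, closure = {ABDE} → lossy.
Decomposition 2: common = {AF}, closure = {AF} → lossy.
Decomposition 3: common = {CDF}, closure = {ABCDEF} → lossless.

Decomposition 3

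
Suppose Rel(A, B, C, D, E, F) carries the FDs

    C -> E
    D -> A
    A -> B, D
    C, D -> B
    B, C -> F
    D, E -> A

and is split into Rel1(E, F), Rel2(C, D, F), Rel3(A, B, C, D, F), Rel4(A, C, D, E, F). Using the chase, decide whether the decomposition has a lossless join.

Chase test. Columns are A, B, C, D, E, F; row i has aⱼ where attribute j ∈ Reli, else bᵢⱼ.
Initial tableau (one row per fragment):
  row 1: b11 b12 b13 b14 a5 a6
  row 2: b21 b22 a3 a4 b25 a6
  row 3: a1 a2 a3 a4 b35 a6
  row 4: a1 b42 a3 a4 a5 a6
Rows 2 and 3 agree on C; apply C→E and equate their E entries.
Rows 2 and 4 agree on C; apply C→E and equate their E entries.
Rows 2 and 3 agree on D; apply D→A and equate their A entries.
Rows 2 and 3 agree on A; apply A→B, D and equate their B, D entries.
Rows 2 and 4 agree on A; apply A→B, D and equate their B, D entries.
Row 2 is now all distinguished symbols — the join is lossless.

Yes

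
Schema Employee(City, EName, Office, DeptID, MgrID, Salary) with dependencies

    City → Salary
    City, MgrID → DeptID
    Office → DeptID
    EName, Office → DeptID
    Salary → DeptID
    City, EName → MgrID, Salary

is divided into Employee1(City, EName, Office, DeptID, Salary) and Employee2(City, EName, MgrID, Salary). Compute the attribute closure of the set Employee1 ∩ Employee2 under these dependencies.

Employee1 ∩ Employee2 = {City, EName, Salary}.
Salary → DeptID applies, adding DeptID
City, EName → MgrID, Salary applies, adding MgrID
Closure: {City, EName, DeptID, MgrID, Salary}.

City, EName, DeptID, MgrID, Salary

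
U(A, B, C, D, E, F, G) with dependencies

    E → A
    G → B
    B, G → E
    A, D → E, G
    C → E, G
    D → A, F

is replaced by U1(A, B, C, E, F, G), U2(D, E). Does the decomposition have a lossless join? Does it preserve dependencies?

lossy and not dependency-preserving

Lossless test: (E)⁺ = {A, E}, which is a superkey of neither fragment — lossy.
Dependency preservation: the restricted closure of {A, D} across the fragments never reaches {E, G}, so A, D → E, G cannot be enforced without a join — not preserved.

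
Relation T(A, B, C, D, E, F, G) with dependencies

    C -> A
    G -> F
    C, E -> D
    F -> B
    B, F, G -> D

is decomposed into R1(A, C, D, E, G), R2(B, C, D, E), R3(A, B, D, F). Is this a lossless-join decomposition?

Chase test. Columns are A, B, C, D, E, F, G; row i has aⱼ where attribute j ∈ Ri, else bᵢⱼ.
Initial tableau (one row per fragment):
  row 1: a1 b12 a3 a4 a5 b16 a7
  row 2: b21 a2 a3 a4 a5 b26 b27
  row 3: a1 a2 b33 a4 b35 a6 b37
Rows 1 and 2 agree on C; apply C→A and equate their A entries.
No row becomes fully distinguished — the join is lossy.

No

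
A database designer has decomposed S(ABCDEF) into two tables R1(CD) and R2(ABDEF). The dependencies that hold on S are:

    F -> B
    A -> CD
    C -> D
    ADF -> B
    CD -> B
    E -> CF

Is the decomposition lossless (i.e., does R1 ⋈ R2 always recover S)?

Common attributes: R1 ∩ R2 = {D}.
No dependency enlarges {D}, so (D)⁺ = {D}.
The closure contains neither all of R1 = {CD} nor all of R2 = {ABDEF}, so the common attributes are not a superkey of either fragment. The join is lossy.

No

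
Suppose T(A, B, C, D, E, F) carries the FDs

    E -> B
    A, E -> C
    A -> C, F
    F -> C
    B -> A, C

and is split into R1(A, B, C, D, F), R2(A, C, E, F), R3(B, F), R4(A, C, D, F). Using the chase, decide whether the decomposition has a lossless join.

No

Chase test. Columns are A, B, C, D, E, F; row i has aⱼ where attribute j ∈ Ri, else bᵢⱼ.
Initial tableau (one row per fragment):
  row 1: a1 a2 a3 a4 b15 a6
  row 2: a1 b22 a3 b24 a5 a6
  row 3: b31 a2 b33 b34 b35 a6
  row 4: a1 b42 a3 a4 b45 a6
Rows 1 and 3 agree on F; apply F→C and equate their C entries.
Rows 1 and 3 agree on B; apply B→A, C and equate their A, C entries.
No row becomes fully distinguished — the join is lossy.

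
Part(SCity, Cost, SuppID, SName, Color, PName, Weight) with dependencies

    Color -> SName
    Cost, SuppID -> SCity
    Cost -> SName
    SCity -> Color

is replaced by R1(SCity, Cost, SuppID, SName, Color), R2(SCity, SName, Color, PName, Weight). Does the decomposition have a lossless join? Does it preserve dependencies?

Lossless test: (SCity, SName, Color)⁺ = {SCity, SName, Color}, which is a superkey of neither fragment — lossy.
Dependency preservation: every FD's attributes lie within a single fragment, so each can be enforced locally — preserved.

lossy but dependency-preserving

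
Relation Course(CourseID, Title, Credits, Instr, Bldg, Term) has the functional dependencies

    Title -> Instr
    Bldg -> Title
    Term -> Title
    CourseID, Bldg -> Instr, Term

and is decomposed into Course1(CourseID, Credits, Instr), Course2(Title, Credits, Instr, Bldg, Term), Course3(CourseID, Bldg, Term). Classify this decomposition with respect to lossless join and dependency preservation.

lossy but dependency-preserving

Lossless test (chase): Rows 2 and 3 agree on Bldg; apply Bldg→Title and equate their Title entries. Rows 2 and 3 agree on Title; apply Title→Instr and equate their Instr entries. No row becomes fully distinguished — the join is lossy.
Dependency preservation: CourseID, Bldg → Instr, Term is not contained in any single fragment, but the restricted closure of its left-hand side across the fragments still reaches the right-hand side; the remaining FDs each lie inside some fragment. All dependencies are preserved.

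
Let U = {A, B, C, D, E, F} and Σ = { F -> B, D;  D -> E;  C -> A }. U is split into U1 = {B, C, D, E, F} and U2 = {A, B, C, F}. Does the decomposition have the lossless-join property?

Yes

Common attributes: U1 ∩ U2 = {B, C, F}.
Closure of {B, C, F}: F → B, D applies, adding D; D → E applies, adding E; C → A applies, adding A. So (B, C, F)⁺ = {A, B, C, D, E, F}.
This closure contains every attribute of U1, so U1 ∩ U2 → U1. The join is lossless.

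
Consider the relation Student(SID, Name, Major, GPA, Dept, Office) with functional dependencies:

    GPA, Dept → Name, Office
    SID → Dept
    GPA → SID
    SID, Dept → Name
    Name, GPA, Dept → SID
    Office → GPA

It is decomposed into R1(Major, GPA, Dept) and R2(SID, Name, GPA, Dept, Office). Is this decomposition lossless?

Yes

Common attributes: R1 ∩ R2 = {GPA, Dept}.
Closure of {GPA, Dept}: GPA, Dept → Name, Office applies, adding Name, Office; GPA → SID applies, adding SID. So (GPA, Dept)⁺ = {SID, Name, GPA, Dept, Office}.
This closure contains every attribute of R2, so R1 ∩ R2 → R2. The join is lossless.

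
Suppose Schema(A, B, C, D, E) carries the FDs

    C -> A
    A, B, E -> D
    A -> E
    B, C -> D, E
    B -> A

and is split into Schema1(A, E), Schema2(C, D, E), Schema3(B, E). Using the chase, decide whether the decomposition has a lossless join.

No

Chase test. Columns are A, B, C, D, E; row i has aⱼ where attribute j ∈ Schemai, else bᵢⱼ.
Initial tableau (one row per fragment):
  row 1: a1 b12 b13 b14 a5
  row 2: b21 b22 a3 a4 a5
  row 3: b31 a2 b33 b34 a5
No row becomes fully distinguished — the join is lossy.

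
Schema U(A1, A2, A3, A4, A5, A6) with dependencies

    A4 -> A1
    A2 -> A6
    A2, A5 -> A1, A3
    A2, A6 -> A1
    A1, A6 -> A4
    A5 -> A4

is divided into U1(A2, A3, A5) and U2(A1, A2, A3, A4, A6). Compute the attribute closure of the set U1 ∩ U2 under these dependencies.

A1, A2, A3, A4, A6

U1 ∩ U2 = {A2, A3}.
A2 → A6 applies, adding A6
A2, A6 → A1 applies, adding A1
A1, A6 → A4 applies, adding A4
Closure: {A1, A2, A3, A4, A6}.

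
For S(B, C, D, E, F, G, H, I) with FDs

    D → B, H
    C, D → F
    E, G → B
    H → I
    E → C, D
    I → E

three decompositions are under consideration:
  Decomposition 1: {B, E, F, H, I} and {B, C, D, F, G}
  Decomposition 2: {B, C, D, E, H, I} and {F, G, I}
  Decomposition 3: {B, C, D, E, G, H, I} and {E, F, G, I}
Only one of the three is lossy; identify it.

Decomposition 1: common = {B, F}, closure = {B, F} → lossy.
Decomposition 2: common = {I}, closure = {B, C, D, E, F, H, I} → lossless.
Decomposition 3: common = {E, G, I}, closure = {B, C, D, E, F, G, H, I} → lossless.

Decomposition 1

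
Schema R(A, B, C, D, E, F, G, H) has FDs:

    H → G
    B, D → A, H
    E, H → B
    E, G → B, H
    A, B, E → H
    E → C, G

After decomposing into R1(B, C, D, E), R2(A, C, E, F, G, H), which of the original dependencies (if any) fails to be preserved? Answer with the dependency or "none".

B, D → A, H

Check B, D → A, H: no single fragment contains all of {A, B, D, H}, and the restricted closure of {B, D} across the fragments never reaches {A, H}.
H → G is preserved.
E, H → B is preserved.
E, G → B, H is preserved.
A, B, E → H is preserved.
E → C, G is preserved.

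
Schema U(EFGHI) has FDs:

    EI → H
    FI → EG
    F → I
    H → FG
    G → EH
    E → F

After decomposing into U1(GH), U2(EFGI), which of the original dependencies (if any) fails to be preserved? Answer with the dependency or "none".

none

EI → H: restricted closure across fragments reaches H.
FI → EG lies within U2.
F → I lies within U2.
H → FG: restricted closure across fragments reaches FG.
G → EH: restricted closure across fragments reaches EH.
E → F lies within U2.
Every dependency is enforceable on the fragments, so the decomposition is dependency-preserving.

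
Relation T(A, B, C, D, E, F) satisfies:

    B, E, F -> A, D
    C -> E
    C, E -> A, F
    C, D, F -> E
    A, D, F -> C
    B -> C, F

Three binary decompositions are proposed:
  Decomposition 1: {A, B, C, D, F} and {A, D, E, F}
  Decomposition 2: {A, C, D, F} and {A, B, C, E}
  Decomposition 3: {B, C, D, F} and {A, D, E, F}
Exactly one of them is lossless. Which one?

Decomposition 1

Decomposition 1: common = {A, D, F}, closure = {A, C, D, E, F} → lossless.
Decomposition 2: common = {A, C}, closure = {A, C, E, F} → lossy.
Decomposition 3: common = {D, F}, closure = {D, F} → lossy.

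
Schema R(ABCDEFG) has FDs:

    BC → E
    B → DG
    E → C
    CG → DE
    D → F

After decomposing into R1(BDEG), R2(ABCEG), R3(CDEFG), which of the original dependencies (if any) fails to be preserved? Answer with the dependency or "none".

none

BC → E lies within R2.
B → DG lies within R1.
E → C lies within R2.
CG → DE lies within R3.
D → F lies within R3.
Every dependency is enforceable on the fragments, so the decomposition is dependency-preserving.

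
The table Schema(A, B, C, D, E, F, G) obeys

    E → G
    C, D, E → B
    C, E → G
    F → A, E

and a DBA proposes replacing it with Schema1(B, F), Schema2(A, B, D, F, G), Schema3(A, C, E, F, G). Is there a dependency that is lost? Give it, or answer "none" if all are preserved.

C, D, E → B

Check C, D, E → B: no single fragment contains all of {B, C, D, E}, and the restricted closure of {C, D, E} across the fragments never reaches {B}.
E → G is preserved.
C, E → G is preserved.
F → A, E is preserved.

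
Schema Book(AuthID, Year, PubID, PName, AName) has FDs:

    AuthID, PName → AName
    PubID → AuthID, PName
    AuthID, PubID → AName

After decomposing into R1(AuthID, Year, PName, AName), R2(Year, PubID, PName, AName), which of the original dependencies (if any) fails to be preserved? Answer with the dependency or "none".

Check PubID → AuthID, PName: no single fragment contains all of {AuthID, PubID, PName}, and the restricted closure of {PubID} across the fragments never reaches {AuthID, PName}.
AuthID, PName → AName is preserved.
AuthID, PubID → AName is preserved.

PubID → AuthID, PName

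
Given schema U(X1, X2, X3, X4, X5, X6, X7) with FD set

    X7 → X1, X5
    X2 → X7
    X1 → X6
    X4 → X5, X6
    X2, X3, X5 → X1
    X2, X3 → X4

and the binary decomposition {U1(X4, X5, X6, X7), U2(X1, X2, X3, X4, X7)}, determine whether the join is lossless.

Yes

Common attributes: U1 ∩ U2 = {X4, X7}.
Closure of {X4, X7}: X7 → X1, X5 applies, adding X1, X5; X1 → X6 applies, adding X6. So (X4, X7)⁺ = {X1, X4, X5, X6, X7}.
This closure contains every attribute of U1, so U1 ∩ U2 → U1. The join is lossless.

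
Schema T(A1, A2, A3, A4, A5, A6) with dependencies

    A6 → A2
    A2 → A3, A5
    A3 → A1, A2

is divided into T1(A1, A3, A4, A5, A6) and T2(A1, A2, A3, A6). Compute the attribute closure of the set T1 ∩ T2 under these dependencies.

A1, A2, A3, A5, A6

T1 ∩ T2 = {A1, A3, A6}.
A6 → A2 applies, adding A2
A2 → A3, A5 applies, adding A5
Closure: {A1, A2, A3, A5, A6}.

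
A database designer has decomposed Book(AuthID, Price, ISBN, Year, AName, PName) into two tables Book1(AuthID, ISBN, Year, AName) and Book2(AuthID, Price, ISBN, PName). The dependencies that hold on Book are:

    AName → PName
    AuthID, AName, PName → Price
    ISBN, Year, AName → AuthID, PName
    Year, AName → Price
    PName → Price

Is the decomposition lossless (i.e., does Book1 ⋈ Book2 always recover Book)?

No

Common attributes: Book1 ∩ Book2 = {AuthID, ISBN}.
No dependency enlarges {AuthID, ISBN}, so (AuthID, ISBN)⁺ = {AuthID, ISBN}.
The closure contains neither all of Book1 = {AuthID, ISBN, Year, AName} nor all of Book2 = {AuthID, Price, ISBN, PName}, so the common attributes are not a superkey of either fragment. The join is lossy.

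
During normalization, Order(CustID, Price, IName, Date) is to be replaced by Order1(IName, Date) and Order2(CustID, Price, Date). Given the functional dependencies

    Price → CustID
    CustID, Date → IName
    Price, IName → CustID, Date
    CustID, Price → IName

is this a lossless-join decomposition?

Common attributes: Order1 ∩ Order2 = {Date}.
No dependency enlarges {Date}, so (Date)⁺ = {Date}.
The closure contains neither all of Order1 = {IName, Date} nor all of Order2 = {CustID, Price, Date}, so the common attributes are not a superkey of either fragment. The join is lossy.

No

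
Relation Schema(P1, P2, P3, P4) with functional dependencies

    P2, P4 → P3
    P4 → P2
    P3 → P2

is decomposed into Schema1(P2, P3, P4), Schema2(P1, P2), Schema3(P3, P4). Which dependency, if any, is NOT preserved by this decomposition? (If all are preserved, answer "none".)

P2, P4 → P3 lies within Schema1.
P4 → P2 lies within Schema1.
P3 → P2 lies within Schema1.
Every dependency is enforceable on the fragments, so the decomposition is dependency-preserving.

none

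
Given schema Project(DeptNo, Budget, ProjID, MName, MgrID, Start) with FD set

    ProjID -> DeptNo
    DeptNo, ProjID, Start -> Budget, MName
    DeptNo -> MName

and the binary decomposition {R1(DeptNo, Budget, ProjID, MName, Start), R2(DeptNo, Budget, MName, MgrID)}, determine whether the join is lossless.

Common attributes: R1 ∩ R2 = {DeptNo, Budget, MName}.
No dependency enlarges {DeptNo, Budget, MName}, so (DeptNo, Budget, MName)⁺ = {DeptNo, Budget, MName}.
The closure contains neither all of R1 = {DeptNo, Budget, ProjID, MName, Start} nor all of R2 = {DeptNo, Budget, MName, MgrID}, so the common attributes are not a superkey of either fragment. The join is lossy.

No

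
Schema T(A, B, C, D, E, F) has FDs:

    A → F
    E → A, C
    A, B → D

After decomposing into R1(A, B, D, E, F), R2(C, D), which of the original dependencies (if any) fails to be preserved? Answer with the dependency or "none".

Check E → A, C: no single fragment contains all of {A, C, E}, and the restricted closure of {E} across the fragments never reaches {A, C}.
A → F is preserved.
A, B → D is preserved.

E → A, C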